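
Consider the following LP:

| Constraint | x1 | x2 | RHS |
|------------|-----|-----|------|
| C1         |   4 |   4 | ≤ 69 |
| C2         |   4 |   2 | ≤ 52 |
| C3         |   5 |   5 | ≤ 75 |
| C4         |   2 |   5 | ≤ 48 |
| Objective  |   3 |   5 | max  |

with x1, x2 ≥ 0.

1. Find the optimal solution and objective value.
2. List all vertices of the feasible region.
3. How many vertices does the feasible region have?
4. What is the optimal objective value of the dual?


1. x1 = 9, x2 = 6, z = 57
2. (0, 0), (13, 0), (11, 4), (9, 6), (0, 9.6)
3. 5
4. 57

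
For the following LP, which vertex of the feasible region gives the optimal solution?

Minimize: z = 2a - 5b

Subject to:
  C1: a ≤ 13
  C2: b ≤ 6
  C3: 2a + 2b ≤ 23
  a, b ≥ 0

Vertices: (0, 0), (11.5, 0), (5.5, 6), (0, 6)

Evaluate the objective at each vertex of the feasible region:
  z(0, 0) = 0
  z(11.5, 0) = 23
  z(5.5, 6) = -19
  z(0, 6) = -30  ←
The minimum is at a = 0, b = 6.

(0, 6)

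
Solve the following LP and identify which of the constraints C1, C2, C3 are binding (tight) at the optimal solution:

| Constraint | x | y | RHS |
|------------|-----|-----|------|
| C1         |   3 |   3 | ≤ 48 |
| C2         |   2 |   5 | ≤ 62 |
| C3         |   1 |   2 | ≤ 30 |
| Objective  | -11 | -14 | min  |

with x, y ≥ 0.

At x = 6, y = 10, compute slack b - a·x for each constraint:
  C1: 48 − 48 = 0  (binding)
  C2: 62 − 62 = 0  (binding)
  C3: 30 − 26 = 4  (slack)

Optimal: x = 6, y = 10
Binding: C1, C2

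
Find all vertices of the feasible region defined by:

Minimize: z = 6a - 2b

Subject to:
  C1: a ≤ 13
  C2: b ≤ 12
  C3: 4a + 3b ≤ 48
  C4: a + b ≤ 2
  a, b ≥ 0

(0, 0), (2, 0), (0, 2)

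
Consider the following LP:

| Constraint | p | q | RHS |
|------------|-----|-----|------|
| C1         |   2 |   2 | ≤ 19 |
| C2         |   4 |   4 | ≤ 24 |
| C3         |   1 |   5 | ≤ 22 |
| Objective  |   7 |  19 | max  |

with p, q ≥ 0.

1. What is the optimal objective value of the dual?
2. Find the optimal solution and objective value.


1. 90
2. p = 2, q = 4, z = 90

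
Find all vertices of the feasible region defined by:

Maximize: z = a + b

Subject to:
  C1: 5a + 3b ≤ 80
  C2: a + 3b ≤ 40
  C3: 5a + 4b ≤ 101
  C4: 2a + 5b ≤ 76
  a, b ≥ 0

(0, 0), (16, 0), (10, 10), (0, 13.33)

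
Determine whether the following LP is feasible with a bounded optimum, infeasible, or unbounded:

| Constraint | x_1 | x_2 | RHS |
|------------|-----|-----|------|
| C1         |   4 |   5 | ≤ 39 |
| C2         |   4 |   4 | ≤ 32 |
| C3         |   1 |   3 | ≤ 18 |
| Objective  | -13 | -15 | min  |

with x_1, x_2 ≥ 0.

Feasible with a bounded optimal solution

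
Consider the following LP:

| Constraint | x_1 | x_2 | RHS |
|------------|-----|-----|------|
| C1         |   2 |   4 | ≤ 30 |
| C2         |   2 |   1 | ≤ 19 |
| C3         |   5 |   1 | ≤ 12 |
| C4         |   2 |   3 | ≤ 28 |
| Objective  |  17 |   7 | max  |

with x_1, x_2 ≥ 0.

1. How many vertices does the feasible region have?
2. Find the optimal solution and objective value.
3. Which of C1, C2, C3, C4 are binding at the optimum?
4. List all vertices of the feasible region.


1. 4
2. x_1 = 1, x_2 = 7, z = 66
3. C1, C3
4. (0, 0), (2.4, 0), (1, 7), (0, 7.5)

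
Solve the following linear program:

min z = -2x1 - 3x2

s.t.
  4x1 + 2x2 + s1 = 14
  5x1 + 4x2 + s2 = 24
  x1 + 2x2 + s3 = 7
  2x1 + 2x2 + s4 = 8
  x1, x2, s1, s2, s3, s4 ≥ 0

Evaluate the objective at each vertex of the feasible region:
  z(0, 0) = 0
  z(3.5, 0) = -7
  z(3, 1) = -9
  z(1, 3) = -11  ←
  z(0, 3.5) = -10.5
The minimum is at x1 = 1, x2 = 3.

x1 = 1, x2 = 3, z = -11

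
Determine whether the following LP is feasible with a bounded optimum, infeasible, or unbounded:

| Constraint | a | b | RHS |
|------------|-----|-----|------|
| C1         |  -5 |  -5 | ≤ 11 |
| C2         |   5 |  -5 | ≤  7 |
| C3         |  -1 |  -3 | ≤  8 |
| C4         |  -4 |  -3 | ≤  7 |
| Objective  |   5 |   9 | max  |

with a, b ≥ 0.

Unbounded (objective can increase without bound)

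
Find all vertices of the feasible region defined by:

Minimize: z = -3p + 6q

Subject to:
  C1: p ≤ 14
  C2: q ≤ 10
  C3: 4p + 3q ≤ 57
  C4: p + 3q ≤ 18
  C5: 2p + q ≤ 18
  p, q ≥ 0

(0, 0), (9, 0), (7.2, 3.6), (0, 6)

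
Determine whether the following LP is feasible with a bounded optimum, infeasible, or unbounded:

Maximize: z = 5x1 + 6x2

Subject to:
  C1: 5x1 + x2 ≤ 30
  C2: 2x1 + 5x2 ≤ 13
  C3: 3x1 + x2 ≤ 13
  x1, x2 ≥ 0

Feasible with a bounded optimal solution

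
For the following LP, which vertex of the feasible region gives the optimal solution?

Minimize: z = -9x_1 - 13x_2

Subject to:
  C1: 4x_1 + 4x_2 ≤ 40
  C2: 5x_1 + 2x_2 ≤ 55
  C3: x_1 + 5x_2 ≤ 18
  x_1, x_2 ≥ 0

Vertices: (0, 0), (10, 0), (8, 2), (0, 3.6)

Evaluate the objective at each vertex of the feasible region:
  z(0, 0) = 0
  z(10, 0) = -90
  z(8, 2) = -98  ←
  z(0, 3.6) = -46.8
The minimum is at x_1 = 8, x_2 = 2.

(8, 2)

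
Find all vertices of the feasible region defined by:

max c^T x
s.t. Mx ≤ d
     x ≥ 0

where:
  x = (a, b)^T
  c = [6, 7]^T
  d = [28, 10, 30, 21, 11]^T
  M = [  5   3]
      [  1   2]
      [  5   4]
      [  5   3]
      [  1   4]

(0, 0), (4.2, 0), (3, 2), (0, 2.75)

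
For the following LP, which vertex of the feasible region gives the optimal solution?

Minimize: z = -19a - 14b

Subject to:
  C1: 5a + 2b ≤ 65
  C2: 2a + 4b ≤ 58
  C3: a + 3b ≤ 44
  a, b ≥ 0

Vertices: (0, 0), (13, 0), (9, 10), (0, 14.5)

Evaluate the objective at each vertex of the feasible region:
  z(0, 0) = 0
  z(13, 0) = -247
  z(9, 10) = -311  ←
  z(0, 14.5) = -203
The minimum is at a = 9, b = 10.

(9, 10)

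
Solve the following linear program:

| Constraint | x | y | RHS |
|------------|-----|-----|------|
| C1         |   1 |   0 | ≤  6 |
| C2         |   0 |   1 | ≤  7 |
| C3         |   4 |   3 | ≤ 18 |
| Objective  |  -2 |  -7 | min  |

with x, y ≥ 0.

Evaluate the objective at each vertex of the feasible region:
  z(0, 0) = 0
  z(4.5, 0) = -9
  z(0, 6) = -42  ←
The minimum is at x = 0, y = 6.

x = 0, y = 6, z = -42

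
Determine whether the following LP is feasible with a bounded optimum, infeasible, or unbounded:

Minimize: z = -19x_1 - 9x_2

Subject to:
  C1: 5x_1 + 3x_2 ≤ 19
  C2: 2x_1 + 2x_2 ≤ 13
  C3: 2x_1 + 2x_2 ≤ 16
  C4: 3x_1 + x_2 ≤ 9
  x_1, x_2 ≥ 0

Feasible with a bounded optimal solution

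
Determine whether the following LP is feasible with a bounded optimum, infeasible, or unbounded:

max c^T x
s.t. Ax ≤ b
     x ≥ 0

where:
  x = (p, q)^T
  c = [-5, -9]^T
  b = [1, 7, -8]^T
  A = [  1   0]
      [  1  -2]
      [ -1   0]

Infeasible (no feasible solution exists)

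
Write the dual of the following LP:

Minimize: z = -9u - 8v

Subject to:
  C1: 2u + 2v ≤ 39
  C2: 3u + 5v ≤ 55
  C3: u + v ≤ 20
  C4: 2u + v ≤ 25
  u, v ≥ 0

Primal min cᵀx s.t. Ax ≤ b, x ≥ 0  →  Dual max −bᵀy s.t. Aᵀy ≥ −c, y ≥ 0.

Maximize: z = -39y1 - 55y2 - 20y3 - 25y4

Subject to:
  2y1 + 3y2 + y3 + 2y4 ≥ 9
  2y1 + 5y2 + y3 + y4 ≥ 8
  y1, y2, y3, y4 ≥ 0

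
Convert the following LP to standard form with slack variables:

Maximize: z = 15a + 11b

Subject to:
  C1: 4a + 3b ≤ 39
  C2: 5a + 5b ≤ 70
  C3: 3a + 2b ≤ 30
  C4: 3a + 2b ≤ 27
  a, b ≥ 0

max z = 15a + 11b

s.t.
  4a + 3b + s1 = 39
  5a + 5b + s2 = 70
  3a + 2b + s3 = 30
  3a + 2b + s4 = 27
  a, b, s1, s2, s3, s4 ≥ 0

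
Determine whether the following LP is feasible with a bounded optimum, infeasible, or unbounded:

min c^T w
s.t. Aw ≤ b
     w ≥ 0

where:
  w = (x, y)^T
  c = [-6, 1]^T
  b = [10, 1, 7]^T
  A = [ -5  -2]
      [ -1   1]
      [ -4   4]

Unbounded (objective can decrease without bound)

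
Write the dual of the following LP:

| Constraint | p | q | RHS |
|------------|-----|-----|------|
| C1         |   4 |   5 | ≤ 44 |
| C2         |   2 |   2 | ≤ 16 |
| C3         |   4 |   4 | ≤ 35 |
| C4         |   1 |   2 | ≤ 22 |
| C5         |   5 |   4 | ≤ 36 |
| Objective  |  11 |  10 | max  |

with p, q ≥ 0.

Primal max cᵀx s.t. Ax ≤ b, x ≥ 0  →  Dual min bᵀy s.t. Aᵀy ≥ c, y ≥ 0.

Minimize: z = 44y1 + 16y2 + 35y3 + 22y4 + 36y5

Subject to:
  4y1 + 2y2 + 4y3 + y4 + 5y5 ≥ 11
  5y1 + 2y2 + 4y3 + 2y4 + 4y5 ≥ 10
  y1, y2, y3, y4, y5 ≥ 0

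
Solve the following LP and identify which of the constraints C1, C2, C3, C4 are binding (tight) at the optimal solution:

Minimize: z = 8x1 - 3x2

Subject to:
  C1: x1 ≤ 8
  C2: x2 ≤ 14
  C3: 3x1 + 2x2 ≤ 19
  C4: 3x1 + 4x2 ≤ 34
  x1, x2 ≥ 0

At x1 = 0, x2 = 8.5, compute slack b - a·x for each constraint:
  C1: 8 − 0 = 8  (slack)
  C2: 14 − 8.5 = 5.5  (slack)
  C3: 19 − 17 = 2  (slack)
  C4: 34 − 34 = 0  (binding)

Optimal: x1 = 0, x2 = 8.5
Binding: C4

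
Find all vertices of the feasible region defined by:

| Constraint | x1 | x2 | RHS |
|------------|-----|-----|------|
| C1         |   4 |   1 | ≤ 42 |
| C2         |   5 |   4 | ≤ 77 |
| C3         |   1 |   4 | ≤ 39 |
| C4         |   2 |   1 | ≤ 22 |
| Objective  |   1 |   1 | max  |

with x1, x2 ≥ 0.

(0, 0), (10.5, 0), (10, 2), (7, 8), (0, 9.75)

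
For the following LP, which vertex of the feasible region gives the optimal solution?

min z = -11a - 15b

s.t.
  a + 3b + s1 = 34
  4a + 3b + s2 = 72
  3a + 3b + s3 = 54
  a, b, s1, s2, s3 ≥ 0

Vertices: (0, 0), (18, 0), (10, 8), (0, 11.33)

Evaluate the objective at each vertex of the feasible region:
  z(0, 0) = 0
  z(18, 0) = -198
  z(10, 8) = -230  ←
  z(0, 11.33) = -170
The minimum is at a = 10, b = 8.

(10, 8)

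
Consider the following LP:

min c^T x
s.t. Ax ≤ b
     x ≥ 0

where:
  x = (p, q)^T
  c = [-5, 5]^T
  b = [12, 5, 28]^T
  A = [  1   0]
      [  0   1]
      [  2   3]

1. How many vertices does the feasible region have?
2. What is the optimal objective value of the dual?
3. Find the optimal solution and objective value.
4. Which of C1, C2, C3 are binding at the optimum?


1. 5
2. -60
3. p = 12, q = 0, z = -60
4. C1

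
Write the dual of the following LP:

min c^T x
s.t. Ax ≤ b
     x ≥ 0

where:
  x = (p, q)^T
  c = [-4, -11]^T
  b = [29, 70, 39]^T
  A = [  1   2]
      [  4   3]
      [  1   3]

Primal min cᵀx s.t. Ax ≤ b, x ≥ 0  →  Dual max −bᵀy s.t. Aᵀy ≥ −c, y ≥ 0.

Maximize: z = -29y1 - 70y2 - 39y3

Subject to:
  y1 + 4y2 + y3 ≥ 4
  2y1 + 3y2 + 3y3 ≥ 11
  y1, y2, y3 ≥ 0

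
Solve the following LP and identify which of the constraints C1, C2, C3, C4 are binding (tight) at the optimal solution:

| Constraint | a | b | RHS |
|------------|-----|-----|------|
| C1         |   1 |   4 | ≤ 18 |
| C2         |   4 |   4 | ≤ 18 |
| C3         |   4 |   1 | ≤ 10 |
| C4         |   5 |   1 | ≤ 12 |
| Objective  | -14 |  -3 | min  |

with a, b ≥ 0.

At a = 2, b = 2, compute slack b - a·x for each constraint:
  C1: 18 − 10 = 8  (slack)
  C2: 18 − 16 = 2  (slack)
  C3: 10 − 10 = 0  (binding)
  C4: 12 − 12 = 0  (binding)

Optimal: a = 2, b = 2
Binding: C3, C4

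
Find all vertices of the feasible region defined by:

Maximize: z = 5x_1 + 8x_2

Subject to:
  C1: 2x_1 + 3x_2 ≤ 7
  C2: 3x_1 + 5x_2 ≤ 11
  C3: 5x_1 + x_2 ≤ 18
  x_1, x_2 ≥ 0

(0, 0), (3.5, 0), (2, 1), (0, 2.2)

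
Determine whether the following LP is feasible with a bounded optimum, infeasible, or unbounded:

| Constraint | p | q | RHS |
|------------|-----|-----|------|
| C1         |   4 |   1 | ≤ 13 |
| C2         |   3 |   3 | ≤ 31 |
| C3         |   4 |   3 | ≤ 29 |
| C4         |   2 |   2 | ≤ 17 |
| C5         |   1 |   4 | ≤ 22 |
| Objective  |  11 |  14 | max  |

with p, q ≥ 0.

Feasible with a bounded optimal solution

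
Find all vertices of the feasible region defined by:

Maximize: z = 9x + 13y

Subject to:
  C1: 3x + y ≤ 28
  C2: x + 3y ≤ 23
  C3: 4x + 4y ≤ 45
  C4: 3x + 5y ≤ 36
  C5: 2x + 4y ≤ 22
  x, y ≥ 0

(0, 0), (9.333, 0), (9, 1), (0, 5.5)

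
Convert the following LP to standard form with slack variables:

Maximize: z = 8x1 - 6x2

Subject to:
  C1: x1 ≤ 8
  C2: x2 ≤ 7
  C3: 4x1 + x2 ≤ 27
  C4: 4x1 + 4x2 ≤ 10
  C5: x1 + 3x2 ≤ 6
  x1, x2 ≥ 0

max z = 8x1 - 6x2

s.t.
  x1 + s1 = 8
  x2 + s2 = 7
  4x1 + x2 + s3 = 27
  4x1 + 4x2 + s4 = 10
  x1 + 3x2 + s5 = 6
  x1, x2, s1, s2, s3, s4, s5 ≥ 0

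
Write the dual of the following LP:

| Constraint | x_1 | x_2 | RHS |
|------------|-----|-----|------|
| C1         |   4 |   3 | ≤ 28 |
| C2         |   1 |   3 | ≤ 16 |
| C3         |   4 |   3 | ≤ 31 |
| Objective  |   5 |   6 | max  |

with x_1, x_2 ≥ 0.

Primal max cᵀx s.t. Ax ≤ b, x ≥ 0  →  Dual min bᵀy s.t. Aᵀy ≥ c, y ≥ 0.

Minimize: z = 28y1 + 16y2 + 31y3

Subject to:
  4y1 + y2 + 4y3 ≥ 5
  3y1 + 3y2 + 3y3 ≥ 6
  y1, y2, y3 ≥ 0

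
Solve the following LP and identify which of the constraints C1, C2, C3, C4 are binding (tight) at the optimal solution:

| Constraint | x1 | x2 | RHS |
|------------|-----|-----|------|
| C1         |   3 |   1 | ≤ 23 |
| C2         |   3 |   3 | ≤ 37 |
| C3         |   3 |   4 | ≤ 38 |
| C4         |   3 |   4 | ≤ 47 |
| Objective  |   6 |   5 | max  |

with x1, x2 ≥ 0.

At x1 = 6, x2 = 5, compute slack b - a·x for each constraint:
  C1: 23 − 23 = 0  (binding)
  C2: 37 − 33 = 4  (slack)
  C3: 38 − 38 = 0  (binding)
  C4: 47 − 38 = 9  (slack)

Optimal: x1 = 6, x2 = 5
Binding: C1, C3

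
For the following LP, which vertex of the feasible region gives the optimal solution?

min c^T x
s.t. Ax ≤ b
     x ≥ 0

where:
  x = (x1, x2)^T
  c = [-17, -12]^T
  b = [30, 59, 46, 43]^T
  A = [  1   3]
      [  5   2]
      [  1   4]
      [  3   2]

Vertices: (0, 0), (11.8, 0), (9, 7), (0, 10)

Evaluate the objective at each vertex of the feasible region:
  z(0, 0) = 0
  z(11.8, 0) = -200.6
  z(9, 7) = -237  ←
  z(0, 10) = -120
The minimum is at x1 = 9, x2 = 7.

(9, 7)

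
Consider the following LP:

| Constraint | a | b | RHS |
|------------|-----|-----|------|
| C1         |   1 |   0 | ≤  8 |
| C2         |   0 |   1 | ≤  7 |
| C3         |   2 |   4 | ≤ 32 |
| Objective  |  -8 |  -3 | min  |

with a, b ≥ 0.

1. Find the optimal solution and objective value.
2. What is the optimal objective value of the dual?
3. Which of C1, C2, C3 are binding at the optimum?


1. a = 8, b = 4, z = -76
2. -76
3. C1, C3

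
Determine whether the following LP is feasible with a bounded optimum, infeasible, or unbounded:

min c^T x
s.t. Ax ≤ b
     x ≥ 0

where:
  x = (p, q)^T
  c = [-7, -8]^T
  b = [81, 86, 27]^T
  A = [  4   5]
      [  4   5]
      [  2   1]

Feasible with a bounded optimal solution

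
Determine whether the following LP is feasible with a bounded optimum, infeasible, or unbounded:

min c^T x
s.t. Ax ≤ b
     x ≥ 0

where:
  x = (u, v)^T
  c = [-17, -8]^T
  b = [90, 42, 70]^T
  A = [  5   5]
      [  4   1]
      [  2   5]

Feasible with a bounded optimal solution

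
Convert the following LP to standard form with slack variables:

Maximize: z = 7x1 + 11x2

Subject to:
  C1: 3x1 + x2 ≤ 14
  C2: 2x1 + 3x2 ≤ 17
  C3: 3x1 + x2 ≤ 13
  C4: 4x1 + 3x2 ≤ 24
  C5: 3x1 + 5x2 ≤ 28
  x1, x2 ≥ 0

max z = 7x1 + 11x2

s.t.
  3x1 + x2 + s1 = 14
  2x1 + 3x2 + s2 = 17
  3x1 + x2 + s3 = 13
  4x1 + 3x2 + s4 = 24
  3x1 + 5x2 + s5 = 28
  x1, x2, s1, s2, s3, s4, s5 ≥ 0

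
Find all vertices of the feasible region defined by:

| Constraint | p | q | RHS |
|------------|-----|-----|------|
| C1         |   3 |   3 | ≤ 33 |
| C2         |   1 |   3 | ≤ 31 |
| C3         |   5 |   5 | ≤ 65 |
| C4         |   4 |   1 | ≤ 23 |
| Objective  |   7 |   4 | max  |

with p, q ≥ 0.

(0, 0), (5.75, 0), (4, 7), (1, 10), (0, 10.33)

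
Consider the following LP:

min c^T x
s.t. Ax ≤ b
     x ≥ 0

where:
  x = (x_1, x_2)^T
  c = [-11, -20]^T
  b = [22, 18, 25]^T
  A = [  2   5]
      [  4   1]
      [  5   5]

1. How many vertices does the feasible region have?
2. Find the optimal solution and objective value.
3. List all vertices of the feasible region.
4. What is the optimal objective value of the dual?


1. 5
2. x_1 = 1, x_2 = 4, z = -91
3. (0, 0), (4.5, 0), (4.333, 0.6667), (1, 4), (0, 4.4)
4. -91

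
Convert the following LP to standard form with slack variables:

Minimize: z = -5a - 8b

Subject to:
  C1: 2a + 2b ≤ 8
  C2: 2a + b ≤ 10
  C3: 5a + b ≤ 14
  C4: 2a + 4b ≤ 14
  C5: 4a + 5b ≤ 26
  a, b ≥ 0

min z = -5a - 8b

s.t.
  2a + 2b + s1 = 8
  2a + b + s2 = 10
  5a + b + s3 = 14
  2a + 4b + s4 = 14
  4a + 5b + s5 = 26
  a, b, s1, s2, s3, s4, s5 ≥ 0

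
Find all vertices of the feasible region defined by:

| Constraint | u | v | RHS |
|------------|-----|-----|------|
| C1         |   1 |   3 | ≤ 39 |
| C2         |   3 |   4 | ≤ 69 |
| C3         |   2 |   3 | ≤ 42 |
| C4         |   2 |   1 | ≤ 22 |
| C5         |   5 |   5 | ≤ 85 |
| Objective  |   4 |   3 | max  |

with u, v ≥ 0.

(0, 0), (11, 0), (6, 10), (3, 12), (0, 13)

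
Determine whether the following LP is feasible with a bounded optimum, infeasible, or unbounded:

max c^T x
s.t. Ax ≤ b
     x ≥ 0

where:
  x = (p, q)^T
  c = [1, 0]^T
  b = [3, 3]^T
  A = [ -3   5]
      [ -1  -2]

Unbounded (objective can increase without bound)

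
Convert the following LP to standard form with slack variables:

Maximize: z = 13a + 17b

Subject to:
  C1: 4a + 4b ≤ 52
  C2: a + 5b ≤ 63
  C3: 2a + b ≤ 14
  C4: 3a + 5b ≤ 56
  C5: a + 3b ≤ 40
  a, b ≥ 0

max z = 13a + 17b

s.t.
  4a + 4b + s1 = 52
  a + 5b + s2 = 63
  2a + b + s3 = 14
  3a + 5b + s4 = 56
  a + 3b + s5 = 40
  a, b, s1, s2, s3, s4, s5 ≥ 0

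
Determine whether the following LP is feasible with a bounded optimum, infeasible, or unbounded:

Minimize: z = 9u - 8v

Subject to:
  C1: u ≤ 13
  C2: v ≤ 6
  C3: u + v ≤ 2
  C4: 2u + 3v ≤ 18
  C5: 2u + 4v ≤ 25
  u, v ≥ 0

Feasible with a bounded optimal solution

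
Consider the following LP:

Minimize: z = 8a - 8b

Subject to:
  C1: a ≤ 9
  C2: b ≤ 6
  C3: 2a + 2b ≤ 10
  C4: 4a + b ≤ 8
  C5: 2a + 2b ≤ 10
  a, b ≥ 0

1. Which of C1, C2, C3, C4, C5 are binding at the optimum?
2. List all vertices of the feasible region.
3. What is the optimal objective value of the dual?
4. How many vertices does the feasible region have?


1. C3, C5
2. (0, 0), (2, 0), (1, 4), (0, 5)
3. -40
4. 4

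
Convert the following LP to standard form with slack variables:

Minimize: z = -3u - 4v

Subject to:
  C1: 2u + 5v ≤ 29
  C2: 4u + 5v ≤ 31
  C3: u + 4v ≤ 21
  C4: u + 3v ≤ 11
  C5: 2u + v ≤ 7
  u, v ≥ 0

min z = -3u - 4v

s.t.
  2u + 5v + s1 = 29
  4u + 5v + s2 = 31
  u + 4v + s3 = 21
  u + 3v + s4 = 11
  2u + v + s5 = 7
  u, v, s1, s2, s3, s4, s5 ≥ 0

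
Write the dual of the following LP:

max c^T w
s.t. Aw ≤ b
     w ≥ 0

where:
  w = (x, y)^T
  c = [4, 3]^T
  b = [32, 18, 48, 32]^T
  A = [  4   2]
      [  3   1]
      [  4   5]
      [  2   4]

Primal max cᵀx s.t. Ax ≤ b, x ≥ 0  →  Dual min bᵀy s.t. Aᵀy ≥ c, y ≥ 0.

Minimize: z = 32y1 + 18y2 + 48y3 + 32y4

Subject to:
  4y1 + 3y2 + 4y3 + 2y4 ≥ 4
  2y1 + y2 + 5y3 + 4y4 ≥ 3
  y1, y2, y3, y4 ≥ 0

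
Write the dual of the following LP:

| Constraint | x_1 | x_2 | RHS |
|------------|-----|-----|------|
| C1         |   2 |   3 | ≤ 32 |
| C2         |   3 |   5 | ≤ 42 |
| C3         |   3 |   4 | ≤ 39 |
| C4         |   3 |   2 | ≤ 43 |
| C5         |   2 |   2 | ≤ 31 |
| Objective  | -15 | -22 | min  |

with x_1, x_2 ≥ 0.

Primal min cᵀx s.t. Ax ≤ b, x ≥ 0  →  Dual max −bᵀy s.t. Aᵀy ≥ −c, y ≥ 0.

Maximize: z = -32y1 - 42y2 - 39y3 - 43y4 - 31y5

Subject to:
  2y1 + 3y2 + 3y3 + 3y4 + 2y5 ≥ 15
  3y1 + 5y2 + 4y3 + 2y4 + 2y5 ≥ 22
  y1, y2, y3, y4, y5 ≥ 0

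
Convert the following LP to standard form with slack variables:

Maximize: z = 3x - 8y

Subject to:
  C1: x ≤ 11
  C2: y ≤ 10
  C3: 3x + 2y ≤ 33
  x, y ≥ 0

max z = 3x - 8y

s.t.
  x + s1 = 11
  y + s2 = 10
  3x + 2y + s3 = 33
  x, y, s1, s2, s3 ≥ 0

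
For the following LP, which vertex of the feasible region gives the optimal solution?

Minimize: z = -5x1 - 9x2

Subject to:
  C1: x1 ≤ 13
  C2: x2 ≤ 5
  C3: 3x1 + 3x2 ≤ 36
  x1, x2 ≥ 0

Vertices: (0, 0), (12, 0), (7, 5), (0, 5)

Evaluate the objective at each vertex of the feasible region:
  z(0, 0) = 0
  z(12, 0) = -60
  z(7, 5) = -80  ←
  z(0, 5) = -45
The minimum is at x1 = 7, x2 = 5.

(7, 5)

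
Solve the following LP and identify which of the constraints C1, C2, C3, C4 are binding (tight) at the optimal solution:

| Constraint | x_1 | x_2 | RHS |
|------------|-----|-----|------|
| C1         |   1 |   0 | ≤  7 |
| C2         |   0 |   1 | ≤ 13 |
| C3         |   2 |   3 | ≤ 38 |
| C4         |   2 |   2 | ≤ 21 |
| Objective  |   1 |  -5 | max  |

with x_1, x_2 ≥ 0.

At x_1 = 7, x_2 = 0, compute slack b - a·x for each constraint:
  C1: 7 − 7 = 0  (binding)
  C2: 13 − 0 = 13  (slack)
  C3: 38 − 14 = 24  (slack)
  C4: 21 − 14 = 7  (slack)

Optimal: x_1 = 7, x_2 = 0
Binding: C1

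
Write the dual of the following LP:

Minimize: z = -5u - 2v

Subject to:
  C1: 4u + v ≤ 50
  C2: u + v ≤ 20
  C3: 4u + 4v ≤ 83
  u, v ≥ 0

Primal min cᵀx s.t. Ax ≤ b, x ≥ 0  →  Dual max −bᵀy s.t. Aᵀy ≥ −c, y ≥ 0.

Maximize: z = -50y1 - 20y2 - 83y3

Subject to:
  4y1 + y2 + 4y3 ≥ 5
  y1 + y2 + 4y3 ≥ 2
  y1, y2, y3 ≥ 0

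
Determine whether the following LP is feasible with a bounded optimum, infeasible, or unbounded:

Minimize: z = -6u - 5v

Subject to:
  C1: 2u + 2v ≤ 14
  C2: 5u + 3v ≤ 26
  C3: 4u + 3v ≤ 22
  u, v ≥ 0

Feasible with a bounded optimal solution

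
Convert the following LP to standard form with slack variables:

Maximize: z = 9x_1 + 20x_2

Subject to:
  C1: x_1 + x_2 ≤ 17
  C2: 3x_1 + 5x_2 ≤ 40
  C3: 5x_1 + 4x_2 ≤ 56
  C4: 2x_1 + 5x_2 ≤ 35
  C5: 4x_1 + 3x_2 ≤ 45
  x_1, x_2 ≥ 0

max z = 9x_1 + 20x_2

s.t.
  x_1 + x_2 + s1 = 17
  3x_1 + 5x_2 + s2 = 40
  5x_1 + 4x_2 + s3 = 56
  2x_1 + 5x_2 + s4 = 35
  4x_1 + 3x_2 + s5 = 45
  x_1, x_2, s1, s2, s3, s4, s5 ≥ 0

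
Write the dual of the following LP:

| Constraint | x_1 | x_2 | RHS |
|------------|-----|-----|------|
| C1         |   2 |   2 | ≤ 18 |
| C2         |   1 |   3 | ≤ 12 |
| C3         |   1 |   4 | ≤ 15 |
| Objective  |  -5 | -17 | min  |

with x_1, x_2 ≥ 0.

Primal min cᵀx s.t. Ax ≤ b, x ≥ 0  →  Dual max −bᵀy s.t. Aᵀy ≥ −c, y ≥ 0.

Maximize: z = -18y1 - 12y2 - 15y3

Subject to:
  2y1 + y2 + y3 ≥ 5
  2y1 + 3y2 + 4y3 ≥ 17
  y1, y2, y3 ≥ 0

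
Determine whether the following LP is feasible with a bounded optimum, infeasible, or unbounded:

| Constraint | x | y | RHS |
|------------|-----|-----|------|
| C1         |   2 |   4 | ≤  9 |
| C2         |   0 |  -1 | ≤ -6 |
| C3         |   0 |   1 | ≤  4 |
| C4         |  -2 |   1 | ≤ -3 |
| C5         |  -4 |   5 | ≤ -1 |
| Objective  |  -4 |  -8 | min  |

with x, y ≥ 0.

Infeasible (no feasible solution exists)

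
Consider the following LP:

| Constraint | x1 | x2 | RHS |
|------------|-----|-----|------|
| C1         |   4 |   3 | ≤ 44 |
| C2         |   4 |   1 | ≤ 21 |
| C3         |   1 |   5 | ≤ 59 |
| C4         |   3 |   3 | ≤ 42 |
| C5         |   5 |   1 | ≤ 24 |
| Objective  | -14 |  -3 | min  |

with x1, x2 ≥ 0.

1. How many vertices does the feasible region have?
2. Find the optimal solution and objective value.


1. 5
2. x1 = 3, x2 = 9, z = -69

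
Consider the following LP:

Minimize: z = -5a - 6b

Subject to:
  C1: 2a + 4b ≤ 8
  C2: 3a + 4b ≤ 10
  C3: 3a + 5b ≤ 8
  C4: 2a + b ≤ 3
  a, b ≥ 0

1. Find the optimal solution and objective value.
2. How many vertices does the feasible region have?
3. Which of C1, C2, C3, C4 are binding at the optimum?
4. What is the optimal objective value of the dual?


1. a = 1, b = 1, z = -11
2. 4
3. C3, C4
4. -11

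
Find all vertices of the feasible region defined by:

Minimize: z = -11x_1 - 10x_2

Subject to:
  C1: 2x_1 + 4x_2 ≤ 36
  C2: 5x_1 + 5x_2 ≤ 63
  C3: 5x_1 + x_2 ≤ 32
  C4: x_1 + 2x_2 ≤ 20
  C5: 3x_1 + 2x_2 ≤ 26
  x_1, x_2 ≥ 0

(0, 0), (6.4, 0), (5.429, 4.857), (4, 7), (0, 9)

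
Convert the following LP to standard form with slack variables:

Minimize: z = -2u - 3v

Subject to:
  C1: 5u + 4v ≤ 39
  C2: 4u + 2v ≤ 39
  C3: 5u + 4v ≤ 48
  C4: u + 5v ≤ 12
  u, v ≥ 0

min z = -2u - 3v

s.t.
  5u + 4v + s1 = 39
  4u + 2v + s2 = 39
  5u + 4v + s3 = 48
  u + 5v + s4 = 12
  u, v, s1, s2, s3, s4 ≥ 0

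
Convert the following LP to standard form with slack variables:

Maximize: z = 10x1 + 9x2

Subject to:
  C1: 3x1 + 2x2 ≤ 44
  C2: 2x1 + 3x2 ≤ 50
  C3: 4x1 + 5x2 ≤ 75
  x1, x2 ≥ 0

max z = 10x1 + 9x2

s.t.
  3x1 + 2x2 + s1 = 44
  2x1 + 3x2 + s2 = 50
  4x1 + 5x2 + s3 = 75
  x1, x2, s1, s2, s3 ≥ 0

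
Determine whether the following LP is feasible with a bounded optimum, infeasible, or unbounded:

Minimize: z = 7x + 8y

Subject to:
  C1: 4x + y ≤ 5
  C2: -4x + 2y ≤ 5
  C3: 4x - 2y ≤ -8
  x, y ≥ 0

Infeasible (no feasible solution exists)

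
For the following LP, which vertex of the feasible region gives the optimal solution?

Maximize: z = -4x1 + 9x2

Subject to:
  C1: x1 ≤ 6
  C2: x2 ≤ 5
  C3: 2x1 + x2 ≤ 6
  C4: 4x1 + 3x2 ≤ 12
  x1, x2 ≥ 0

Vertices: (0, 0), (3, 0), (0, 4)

Evaluate the objective at each vertex of the feasible region:
  z(0, 0) = 0
  z(3, 0) = -12
  z(0, 4) = 36  ←
The maximum is at x1 = 0, x2 = 4.

(0, 4)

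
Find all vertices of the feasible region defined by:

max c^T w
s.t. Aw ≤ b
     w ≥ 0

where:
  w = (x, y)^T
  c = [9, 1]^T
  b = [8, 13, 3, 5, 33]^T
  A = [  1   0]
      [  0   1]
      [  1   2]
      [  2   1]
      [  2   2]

(0, 0), (2.5, 0), (2.333, 0.3333), (0, 1.5)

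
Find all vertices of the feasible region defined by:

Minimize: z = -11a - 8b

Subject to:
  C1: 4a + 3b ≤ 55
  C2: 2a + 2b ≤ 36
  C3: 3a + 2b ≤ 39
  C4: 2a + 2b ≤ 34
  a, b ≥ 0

(0, 0), (13, 0), (7, 9), (4, 13), (0, 17)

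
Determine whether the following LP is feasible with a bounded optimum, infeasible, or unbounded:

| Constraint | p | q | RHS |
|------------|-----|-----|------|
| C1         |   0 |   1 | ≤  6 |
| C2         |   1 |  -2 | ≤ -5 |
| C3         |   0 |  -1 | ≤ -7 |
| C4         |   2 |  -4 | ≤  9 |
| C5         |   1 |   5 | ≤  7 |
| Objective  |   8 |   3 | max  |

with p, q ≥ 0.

Infeasible (no feasible solution exists)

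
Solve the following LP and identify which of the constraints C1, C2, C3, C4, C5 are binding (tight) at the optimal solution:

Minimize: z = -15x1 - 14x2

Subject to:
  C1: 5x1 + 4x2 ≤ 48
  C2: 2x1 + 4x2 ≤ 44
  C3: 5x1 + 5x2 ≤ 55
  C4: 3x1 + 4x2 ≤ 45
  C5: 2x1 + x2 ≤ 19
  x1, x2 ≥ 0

At x1 = 4, x2 = 7, compute slack b - a·x for each constraint:
  C1: 48 − 48 = 0  (binding)
  C2: 44 − 36 = 8  (slack)
  C3: 55 − 55 = 0  (binding)
  C4: 45 − 40 = 5  (slack)
  C5: 19 − 15 = 4  (slack)

Optimal: x1 = 4, x2 = 7
Binding: C1, C3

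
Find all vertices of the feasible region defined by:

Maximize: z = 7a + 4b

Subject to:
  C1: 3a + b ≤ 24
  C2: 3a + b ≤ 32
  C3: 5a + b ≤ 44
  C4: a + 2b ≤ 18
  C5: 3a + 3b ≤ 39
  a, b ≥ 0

(0, 0), (8, 0), (6, 6), (0, 9)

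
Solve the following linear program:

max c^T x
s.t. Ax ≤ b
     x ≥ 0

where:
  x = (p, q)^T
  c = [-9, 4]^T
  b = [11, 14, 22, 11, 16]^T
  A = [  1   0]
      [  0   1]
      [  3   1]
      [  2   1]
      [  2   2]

Evaluate the objective at each vertex of the feasible region:
  z(0, 0) = 0
  z(5.5, 0) = -49.5
  z(3, 5) = -7
  z(0, 8) = 32  ←
The maximum is at p = 0, q = 8.

p = 0, q = 8, z = 32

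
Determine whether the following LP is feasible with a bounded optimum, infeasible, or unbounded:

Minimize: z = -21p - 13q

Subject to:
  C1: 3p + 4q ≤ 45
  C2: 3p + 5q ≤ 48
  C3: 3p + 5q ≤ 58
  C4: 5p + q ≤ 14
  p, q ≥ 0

Feasible with a bounded optimal solution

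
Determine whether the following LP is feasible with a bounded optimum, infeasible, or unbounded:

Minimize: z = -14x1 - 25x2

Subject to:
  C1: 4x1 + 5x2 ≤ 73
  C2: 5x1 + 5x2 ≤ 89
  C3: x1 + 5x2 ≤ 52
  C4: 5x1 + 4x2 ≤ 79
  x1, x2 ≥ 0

Feasible with a bounded optimal solution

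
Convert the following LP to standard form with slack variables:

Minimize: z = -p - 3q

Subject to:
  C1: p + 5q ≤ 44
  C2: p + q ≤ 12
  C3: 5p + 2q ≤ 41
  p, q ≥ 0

min z = -p - 3q

s.t.
  p + 5q + s1 = 44
  p + q + s2 = 12
  5p + 2q + s3 = 41
  p, q, s1, s2, s3 ≥ 0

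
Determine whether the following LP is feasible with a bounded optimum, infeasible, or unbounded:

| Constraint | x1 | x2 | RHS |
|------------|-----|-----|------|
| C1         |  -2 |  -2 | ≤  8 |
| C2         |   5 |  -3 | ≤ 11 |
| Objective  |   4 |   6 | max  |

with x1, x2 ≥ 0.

Unbounded (objective can increase without bound)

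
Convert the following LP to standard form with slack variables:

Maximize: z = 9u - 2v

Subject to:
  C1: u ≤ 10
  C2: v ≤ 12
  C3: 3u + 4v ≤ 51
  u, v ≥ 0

max z = 9u - 2v

s.t.
  u + s1 = 10
  v + s2 = 12
  3u + 4v + s3 = 51
  u, v, s1, s2, s3 ≥ 0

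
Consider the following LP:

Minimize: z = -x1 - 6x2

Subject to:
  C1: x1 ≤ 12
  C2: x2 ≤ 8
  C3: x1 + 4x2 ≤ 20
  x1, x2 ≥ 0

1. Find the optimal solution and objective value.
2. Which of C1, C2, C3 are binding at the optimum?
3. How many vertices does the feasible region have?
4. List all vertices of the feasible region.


1. x1 = 0, x2 = 5, z = -30
2. C3
3. 4
4. (0, 0), (12, 0), (12, 2), (0, 5)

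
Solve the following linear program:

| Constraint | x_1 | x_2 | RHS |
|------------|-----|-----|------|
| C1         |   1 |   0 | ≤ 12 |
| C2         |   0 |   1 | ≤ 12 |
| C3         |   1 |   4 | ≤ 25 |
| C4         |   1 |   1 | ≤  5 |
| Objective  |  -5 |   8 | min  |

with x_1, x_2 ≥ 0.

Evaluate the objective at each vertex of the feasible region:
  z(0, 0) = 0
  z(5, 0) = -25  ←
  z(0, 5) = 40
The minimum is at x_1 = 5, x_2 = 0.

x_1 = 5, x_2 = 0, z = -25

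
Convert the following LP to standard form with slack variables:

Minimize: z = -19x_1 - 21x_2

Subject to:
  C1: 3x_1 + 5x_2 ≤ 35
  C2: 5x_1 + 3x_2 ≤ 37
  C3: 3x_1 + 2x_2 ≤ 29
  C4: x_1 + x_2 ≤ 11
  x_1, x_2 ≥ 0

min z = -19x_1 - 21x_2

s.t.
  3x_1 + 5x_2 + s1 = 35
  5x_1 + 3x_2 + s2 = 37
  3x_1 + 2x_2 + s3 = 29
  x_1 + x_2 + s4 = 11
  x_1, x_2, s1, s2, s3, s4 ≥ 0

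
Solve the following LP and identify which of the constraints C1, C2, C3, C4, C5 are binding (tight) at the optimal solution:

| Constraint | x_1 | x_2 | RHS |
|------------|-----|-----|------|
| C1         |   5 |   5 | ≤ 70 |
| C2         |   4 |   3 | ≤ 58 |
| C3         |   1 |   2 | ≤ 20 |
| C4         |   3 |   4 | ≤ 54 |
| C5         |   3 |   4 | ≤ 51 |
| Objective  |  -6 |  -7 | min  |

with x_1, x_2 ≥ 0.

At x_1 = 8, x_2 = 6, compute slack b - a·x for each constraint:
  C1: 70 − 70 = 0  (binding)
  C2: 58 − 50 = 8  (slack)
  C3: 20 − 20 = 0  (binding)
  C4: 54 − 48 = 6  (slack)
  C5: 51 − 48 = 3  (slack)

Optimal: x_1 = 8, x_2 = 6
Binding: C1, C3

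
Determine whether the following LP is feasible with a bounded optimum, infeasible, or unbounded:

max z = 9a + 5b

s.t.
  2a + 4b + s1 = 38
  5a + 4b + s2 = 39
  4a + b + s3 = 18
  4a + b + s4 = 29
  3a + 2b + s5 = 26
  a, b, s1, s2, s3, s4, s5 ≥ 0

Feasible with a bounded optimal solution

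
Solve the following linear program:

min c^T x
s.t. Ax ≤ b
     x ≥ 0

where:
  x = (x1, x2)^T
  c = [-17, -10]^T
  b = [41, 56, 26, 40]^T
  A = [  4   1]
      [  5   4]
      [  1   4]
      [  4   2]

Evaluate the objective at each vertex of the feasible region:
  z(0, 0) = 0
  z(10, 0) = -170
  z(8, 4) = -176  ←
  z(7.5, 4.625) = -173.8
  z(0, 6.5) = -65
The minimum is at x1 = 8, x2 = 4.

x1 = 8, x2 = 4, z = -176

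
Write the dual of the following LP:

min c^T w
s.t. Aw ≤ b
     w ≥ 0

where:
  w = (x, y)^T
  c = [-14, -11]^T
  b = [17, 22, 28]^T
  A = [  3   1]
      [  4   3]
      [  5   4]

Primal min cᵀx s.t. Ax ≤ b, x ≥ 0  →  Dual max −bᵀy s.t. Aᵀy ≥ −c, y ≥ 0.

Maximize: z = -17y1 - 22y2 - 28y3

Subject to:
  3y1 + 4y2 + 5y3 ≥ 14
  y1 + 3y2 + 4y3 ≥ 11
  y1, y2, y3 ≥ 0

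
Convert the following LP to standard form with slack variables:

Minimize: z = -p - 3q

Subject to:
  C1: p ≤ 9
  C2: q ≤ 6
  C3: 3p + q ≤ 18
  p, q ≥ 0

min z = -p - 3q

s.t.
  p + s1 = 9
  q + s2 = 6
  3p + q + s3 = 18
  p, q, s1, s2, s3 ≥ 0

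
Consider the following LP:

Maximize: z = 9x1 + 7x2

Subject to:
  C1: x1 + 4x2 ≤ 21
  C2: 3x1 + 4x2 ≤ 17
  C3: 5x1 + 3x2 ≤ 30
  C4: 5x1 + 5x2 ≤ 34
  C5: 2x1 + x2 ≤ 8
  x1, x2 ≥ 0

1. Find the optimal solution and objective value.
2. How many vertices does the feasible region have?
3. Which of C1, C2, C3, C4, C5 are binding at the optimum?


1. x1 = 3, x2 = 2, z = 41
2. 4
3. C2, C5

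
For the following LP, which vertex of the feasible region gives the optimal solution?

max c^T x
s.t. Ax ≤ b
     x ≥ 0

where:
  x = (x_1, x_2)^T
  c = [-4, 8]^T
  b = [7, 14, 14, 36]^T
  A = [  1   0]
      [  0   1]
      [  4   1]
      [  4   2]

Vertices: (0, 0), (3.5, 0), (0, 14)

Evaluate the objective at each vertex of the feasible region:
  z(0, 0) = 0
  z(3.5, 0) = -14
  z(0, 14) = 112  ←
The maximum is at x_1 = 0, x_2 = 14.

(0, 14)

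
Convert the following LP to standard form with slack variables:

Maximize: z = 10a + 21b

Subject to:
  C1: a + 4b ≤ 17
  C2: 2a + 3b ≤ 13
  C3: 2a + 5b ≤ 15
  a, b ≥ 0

max z = 10a + 21b

s.t.
  a + 4b + s1 = 17
  2a + 3b + s2 = 13
  2a + 5b + s3 = 15
  a, b, s1, s2, s3 ≥ 0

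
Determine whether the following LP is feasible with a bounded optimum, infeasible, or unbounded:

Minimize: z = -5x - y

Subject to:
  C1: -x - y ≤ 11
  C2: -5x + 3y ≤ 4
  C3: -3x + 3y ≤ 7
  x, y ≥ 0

Unbounded (objective can decrease without bound)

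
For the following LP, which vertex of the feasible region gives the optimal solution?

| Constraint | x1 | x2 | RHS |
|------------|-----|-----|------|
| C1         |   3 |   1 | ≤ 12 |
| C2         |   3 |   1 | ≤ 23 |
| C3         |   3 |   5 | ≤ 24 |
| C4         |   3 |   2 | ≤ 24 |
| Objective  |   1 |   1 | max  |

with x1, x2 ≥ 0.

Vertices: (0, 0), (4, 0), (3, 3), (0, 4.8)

Evaluate the objective at each vertex of the feasible region:
  z(0, 0) = 0
  z(4, 0) = 4
  z(3, 3) = 6  ←
  z(0, 4.8) = 4.8
The maximum is at x1 = 3, x2 = 3.

(3, 3)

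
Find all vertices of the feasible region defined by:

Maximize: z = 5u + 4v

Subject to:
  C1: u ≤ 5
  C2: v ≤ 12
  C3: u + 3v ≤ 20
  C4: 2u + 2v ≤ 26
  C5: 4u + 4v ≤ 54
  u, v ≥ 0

(0, 0), (5, 0), (5, 5), (0, 6.667)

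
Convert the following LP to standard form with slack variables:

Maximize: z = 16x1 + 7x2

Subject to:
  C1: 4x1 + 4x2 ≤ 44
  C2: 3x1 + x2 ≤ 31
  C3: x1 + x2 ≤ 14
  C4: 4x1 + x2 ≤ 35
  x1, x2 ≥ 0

max z = 16x1 + 7x2

s.t.
  4x1 + 4x2 + s1 = 44
  3x1 + x2 + s2 = 31
  x1 + x2 + s3 = 14
  4x1 + x2 + s4 = 35
  x1, x2, s1, s2, s3, s4 ≥ 0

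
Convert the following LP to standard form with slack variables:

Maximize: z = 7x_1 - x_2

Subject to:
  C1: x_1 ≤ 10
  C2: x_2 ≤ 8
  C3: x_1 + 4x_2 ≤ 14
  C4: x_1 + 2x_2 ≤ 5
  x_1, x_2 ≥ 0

max z = 7x_1 - x_2

s.t.
  x_1 + s1 = 10
  x_2 + s2 = 8
  x_1 + 4x_2 + s3 = 14
  x_1 + 2x_2 + s4 = 5
  x_1, x_2, s1, s2, s3, s4 ≥ 0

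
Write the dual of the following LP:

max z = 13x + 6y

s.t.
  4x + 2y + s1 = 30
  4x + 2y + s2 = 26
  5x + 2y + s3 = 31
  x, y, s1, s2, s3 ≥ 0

Primal max cᵀx s.t. Ax ≤ b, x ≥ 0  →  Dual min bᵀy s.t. Aᵀy ≥ c, y ≥ 0.

Minimize: z = 30y1 + 26y2 + 31y3

Subject to:
  4y1 + 4y2 + 5y3 ≥ 13
  2y1 + 2y2 + 2y3 ≥ 6
  y1, y2, y3 ≥ 0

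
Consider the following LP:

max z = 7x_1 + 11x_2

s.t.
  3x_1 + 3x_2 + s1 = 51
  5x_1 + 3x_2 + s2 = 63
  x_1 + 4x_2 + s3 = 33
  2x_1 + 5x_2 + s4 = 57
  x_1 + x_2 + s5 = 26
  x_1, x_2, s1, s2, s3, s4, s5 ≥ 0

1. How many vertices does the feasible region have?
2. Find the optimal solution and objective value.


1. 4
2. x_1 = 9, x_2 = 6, z = 129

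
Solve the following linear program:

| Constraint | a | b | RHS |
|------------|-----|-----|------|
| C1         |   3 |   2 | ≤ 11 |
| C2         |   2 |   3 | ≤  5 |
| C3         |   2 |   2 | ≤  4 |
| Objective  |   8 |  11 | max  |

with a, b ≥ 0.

Evaluate the objective at each vertex of the feasible region:
  z(0, 0) = 0
  z(2, 0) = 16
  z(1, 1) = 19  ←
  z(0, 1.667) = 18.33
The maximum is at a = 1, b = 1.

a = 1, b = 1, z = 19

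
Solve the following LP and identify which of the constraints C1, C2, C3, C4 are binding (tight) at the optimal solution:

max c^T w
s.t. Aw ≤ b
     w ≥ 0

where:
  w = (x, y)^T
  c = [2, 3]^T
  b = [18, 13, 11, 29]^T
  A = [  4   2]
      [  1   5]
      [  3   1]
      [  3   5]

At x = 3, y = 2, compute slack b - a·x for each constraint:
  C1: 18 − 16 = 2  (slack)
  C2: 13 − 13 = 0  (binding)
  C3: 11 − 11 = 0  (binding)
  C4: 29 − 19 = 10  (slack)

Optimal: x = 3, y = 2
Binding: C2, C3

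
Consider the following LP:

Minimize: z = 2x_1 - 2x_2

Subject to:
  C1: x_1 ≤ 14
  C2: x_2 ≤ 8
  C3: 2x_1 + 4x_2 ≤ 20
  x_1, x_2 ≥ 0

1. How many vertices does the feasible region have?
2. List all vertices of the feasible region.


1. 3
2. (0, 0), (10, 0), (0, 5)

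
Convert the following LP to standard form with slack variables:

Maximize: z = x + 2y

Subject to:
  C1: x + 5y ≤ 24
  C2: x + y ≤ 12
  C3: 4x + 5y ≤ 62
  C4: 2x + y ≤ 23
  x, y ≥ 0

max z = x + 2y

s.t.
  x + 5y + s1 = 24
  x + y + s2 = 12
  4x + 5y + s3 = 62
  2x + y + s4 = 23
  x, y, s1, s2, s3, s4 ≥ 0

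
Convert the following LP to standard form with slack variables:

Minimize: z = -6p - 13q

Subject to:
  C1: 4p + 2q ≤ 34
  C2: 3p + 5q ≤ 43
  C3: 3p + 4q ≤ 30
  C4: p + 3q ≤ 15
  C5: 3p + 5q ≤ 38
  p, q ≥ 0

min z = -6p - 13q

s.t.
  4p + 2q + s1 = 34
  3p + 5q + s2 = 43
  3p + 4q + s3 = 30
  p + 3q + s4 = 15
  3p + 5q + s5 = 38
  p, q, s1, s2, s3, s4, s5 ≥ 0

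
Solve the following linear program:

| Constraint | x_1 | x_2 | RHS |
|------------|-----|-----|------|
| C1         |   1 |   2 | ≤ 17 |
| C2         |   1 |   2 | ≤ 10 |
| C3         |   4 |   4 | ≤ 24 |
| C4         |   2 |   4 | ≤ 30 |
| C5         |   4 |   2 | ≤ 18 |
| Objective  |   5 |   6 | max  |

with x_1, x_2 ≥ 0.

Evaluate the objective at each vertex of the feasible region:
  z(0, 0) = 0
  z(4.5, 0) = 22.5
  z(3, 3) = 33
  z(2, 4) = 34  ←
  z(0, 5) = 30
The maximum is at x_1 = 2, x_2 = 4.

x_1 = 2, x_2 = 4, z = 34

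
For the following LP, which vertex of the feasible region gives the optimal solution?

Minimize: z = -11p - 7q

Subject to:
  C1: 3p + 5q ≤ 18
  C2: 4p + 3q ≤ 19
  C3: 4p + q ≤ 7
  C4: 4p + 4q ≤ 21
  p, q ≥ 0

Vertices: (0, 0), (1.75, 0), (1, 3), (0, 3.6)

Evaluate the objective at each vertex of the feasible region:
  z(0, 0) = 0
  z(1.75, 0) = -19.25
  z(1, 3) = -32  ←
  z(0, 3.6) = -25.2
The minimum is at p = 1, q = 3.

(1, 3)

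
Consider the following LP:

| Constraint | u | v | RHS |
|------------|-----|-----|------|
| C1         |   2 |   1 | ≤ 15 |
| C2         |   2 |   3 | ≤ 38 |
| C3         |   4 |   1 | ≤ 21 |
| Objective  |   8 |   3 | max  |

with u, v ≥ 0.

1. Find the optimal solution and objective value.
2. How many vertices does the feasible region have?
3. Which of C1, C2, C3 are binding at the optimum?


1. u = 3, v = 9, z = 51
2. 5
3. C1, C3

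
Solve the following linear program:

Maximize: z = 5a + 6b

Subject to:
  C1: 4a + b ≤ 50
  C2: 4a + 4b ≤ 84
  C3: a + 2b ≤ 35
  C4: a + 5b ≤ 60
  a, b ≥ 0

Evaluate the objective at each vertex of the feasible region:
  z(0, 0) = 0
  z(12.5, 0) = 62.5
  z(10, 10) = 110  ←
  z(0, 12) = 72
The maximum is at a = 10, b = 10.

a = 10, b = 10, z = 110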